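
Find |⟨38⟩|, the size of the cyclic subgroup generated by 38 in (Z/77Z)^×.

The order of 38 must divide φ(77) = φ(7·11) = (7−1)·(11−1) = 6·10 = 60 = 2^2 · 3 · 5.
Divisors of 60: 1, 2, 3, 4, 5, 6, 10, 12, 15, 20, 30, 60.
Compute 38^d (mod 77) for the divisors d until we hit 1:
38^1 ≡ 38
38^2 ≡ 58
38^3 ≡ 48
38^4 ≡ 53
38^5 ≡ 12
38^6 ≡ 71
38^10 ≡ 67
38^12 ≡ 36
38^15 ≡ 34
38^20 ≡ 23
38^30 ≡ 1
Therefore the multiplicative order of 38 modulo 77 is 30.

30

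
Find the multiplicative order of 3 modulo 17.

16

Since 3 ∈ (Z/17Z)^×, its order divides φ(17) = 17 − 1 = 16 = 2^4.
Divisors of 16: 1, 2, 4, 8, 16.
Compute 3^d (mod 17) for the divisors d until we hit 1:
3^1 ≡ 3
3^2 ≡ 9
3^4 ≡ 13
3^8 ≡ 16
3^16 ≡ 1
Hence ord(3) = 16.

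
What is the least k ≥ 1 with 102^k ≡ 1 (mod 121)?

55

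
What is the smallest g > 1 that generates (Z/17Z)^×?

3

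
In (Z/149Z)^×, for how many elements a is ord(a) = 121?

0

φ(149) = 149 − 1 = 148 = 2^2 · 37.
In a cyclic group of order 148, there are φ(d) elements of order d for each divisor d of 148, and zero for non-divisors.
Here 148 is not a multiple of 121, so there are no elements of order 121.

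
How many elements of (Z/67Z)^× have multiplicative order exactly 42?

0

φ(67) = 67 − 1 = 66 = 2 · 3 · 11.
In a cyclic group of order 66, there are φ(d) elements of order d for each divisor d of 66, and zero for non-divisors.
Here 66 is not a multiple of 42, so there are no elements of order 42.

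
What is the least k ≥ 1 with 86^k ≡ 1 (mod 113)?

By Lagrange's theorem, ord_113(86) divides φ(113) = 113 − 1 = 112 = 2^4 · 7.
Divisors of 112: 1, 2, 4, 7, 8, 14, 16, 28, 56, 112.
Test each divisor d:
86^1 ≡ 86 (mod 113)
86^2 ≡ 51 (mod 113)
86^4 ≡ 2 (mod 113)
86^7 ≡ 71 (mod 113)
86^8 ≡ 4 (mod 113)
86^14 ≡ 69 (mod 113)
86^16 ≡ 16 (mod 113)
86^28 ≡ 15 (mod 113)
86^56 ≡ 112 (mod 113)
86^112 ≡ 1 (mod 113) ✓
Hence ord(86) = 112.

112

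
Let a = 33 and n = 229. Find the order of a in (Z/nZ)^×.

ord(33) | φ(229) = 229 − 1 = 228 = 2^2 · 3 · 19.
Divisors of 228: 1, 2, 3, 4, 6, 12, 19, 38, 57, 76, 114, 228.
Evaluate successive powers at the divisors of 228:
33^1 ≡ 33
33^2 ≡ 173
33^3 ≡ 213
33^4 ≡ 159
33^6 ≡ 27
33^12 ≡ 42
33^19 ≡ 95
33^38 ≡ 94
33^57 ≡ 228
33^76 ≡ 134
33^114 ≡ 1
Hence ord(33) = 114.

114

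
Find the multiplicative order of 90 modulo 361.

342

By Lagrange's theorem, ord_361(90) divides φ(361) = φ(19^2) = 19·(19−1) = 342 = 2 · 3^2 · 19.
Divisors of 342: 1, 2, 3, 6, 9, 18, 19, 38, 57, 114, 171, 342.
Test each divisor d:
90^1 ≡ 90 (mod 361)
90^2 ≡ 158 (mod 361)
90^3 ≡ 141 (mod 361)
90^6 ≡ 26 (mod 361)
90^9 ≡ 56 (mod 361)
90^18 ≡ 248 (mod 361)
90^19 ≡ 299 (mod 361)
90^38 ≡ 234 (mod 361)
90^57 ≡ 293 (mod 361)
90^114 ≡ 292 (mod 361)
90^171 ≡ 360 (mod 361)
90^342 ≡ 1 (mod 361) ✓
Therefore the multiplicative order of 90 modulo 361 is 342.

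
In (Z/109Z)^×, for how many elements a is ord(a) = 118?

0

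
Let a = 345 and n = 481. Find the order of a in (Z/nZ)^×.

36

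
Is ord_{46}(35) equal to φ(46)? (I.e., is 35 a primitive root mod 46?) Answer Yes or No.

No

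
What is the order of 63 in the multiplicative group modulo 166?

41

ord(63) | φ(166) = φ(2)·φ(83) = 1·82 = 82 = 2 · 41.
Divisors of 82: 1, 2, 41, 82.
Check 63^d mod 166 for each divisor in increasing order:
63^1 ≡ 63 (mod 166)
63^2 ≡ 151 (mod 166)
63^41 ≡ 1 (mod 166) ✓
So ord_166(63) = 41.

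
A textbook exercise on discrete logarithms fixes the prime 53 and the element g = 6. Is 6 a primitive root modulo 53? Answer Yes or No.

No

φ(53) = 53 − 1 = 52 = 2^2 · 13.
6 is a primitive root mod 53 iff 6^(φ(53)/q) ≢ 1 for every prime q | φ(53), i.e. q ∈ {2, 13}.
6^26 ≡ 1 (mod 53)  [q = 2: ≡ 1 ✗]
6^4 ≡ 24 (mod 53)  [q = 13: ≢ 1 ✓]
Since 6^26 ≡ 1, the order of 6 divides 26 < 52, so 6 is not a primitive root.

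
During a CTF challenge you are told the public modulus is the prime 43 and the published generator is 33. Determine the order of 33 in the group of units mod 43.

42

Since 33 ∈ (Z/43Z)^×, its order divides φ(43) = 43 − 1 = 42 = 2 · 3 · 7.
Divisors of 42: 1, 2, 3, 6, 7, 14, 21, 42.
Compute 33^d (mod 43) for the divisors d until we hit 1:
33^1 ≡ 33
33^2 ≡ 14
33^3 ≡ 32
33^6 ≡ 35
33^7 ≡ 37
33^14 ≡ 36
33^21 ≡ 42
33^42 ≡ 1
Therefore the multiplicative order of 33 modulo 43 is 42.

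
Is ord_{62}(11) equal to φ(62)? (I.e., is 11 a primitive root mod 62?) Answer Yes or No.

Yes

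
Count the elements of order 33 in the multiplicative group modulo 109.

0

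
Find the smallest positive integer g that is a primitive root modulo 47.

5

φ(47) = 47 − 1 = 46 = 2 · 23.
Test candidates g = 2, 3, … against the prime factors q ∈ {2, 23} of φ(47): g is a generator iff g^(46/q) ≢ 1 for every such q.
g = 2: 2^23 ≡ 1 — hits 1, so not a primitive root.
g = 3: 3^23 ≡ 1 — hits 1, so not a primitive root.
g = 4: 4^23 ≡ 1 — hits 1, so not a primitive root.
g = 5: 5^23 ≡ 46; 5^2 ≡ 25 — none is 1, so 5 is a primitive root.
Hence the least primitive root of 47 is 5.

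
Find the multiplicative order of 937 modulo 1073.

The order of 937 must divide φ(1073) = φ(29·37) = (29−1)·(37−1) = 28·36 = 1008 = 2^4 · 3^2 · 7.
Divisors of 1008: 1, 2, 3, 4, 6, 7, 8, 9, 12, 14, 16, 18, 21, 24, 28, 36, 42, 48, 56, 63, 72, 84, 112, 126, 144, 168, 252, 336, 504, 1008.
Test each divisor d:
937^1 ≡ 937
937^2 ≡ 255
937^3 ≡ 729
937^4 ≡ 645
937^6 ≡ 306
937^7 ≡ 231
937^8 ≡ 774
937^9 ≡ 963
937^12 ≡ 285
937^14 ≡ 784
937^16 ≡ 342
937^18 ≡ 297
937^21 ≡ 840
937^24 ≡ 750
937^28 ≡ 900
937^36 ≡ 223
937^42 ≡ 639
937^48 ≡ 248
937^56 ≡ 958
937^63 ≡ 260
937^72 ≡ 371
937^84 ≡ 581
937^112 ≡ 349
937^126 ≡ 1
Therefore the multiplicative order of 937 modulo 1073 is 126.

126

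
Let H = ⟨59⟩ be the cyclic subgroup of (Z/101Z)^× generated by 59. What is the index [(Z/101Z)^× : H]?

1

Since 59 ∈ (Z/101Z)^×, its order divides φ(101) = 101 − 1 = 100 = 2^2 · 5^2.
Divisors of 100: 1, 2, 4, 5, 10, 20, 25, 50, 100.
Compute 59^d (mod 101) for the divisors d until we hit 1:
59^1 ≡ 59 (mod 101)
59^2 ≡ 47 (mod 101)
59^4 ≡ 88 (mod 101)
59^5 ≡ 41 (mod 101)
59^10 ≡ 65 (mod 101)
59^20 ≡ 84 (mod 101)
59^25 ≡ 10 (mod 101)
59^50 ≡ 100 (mod 101)
59^100 ≡ 1 (mod 101) ✓
The order of 59 is 100, so the subgroup it generates has 100 elements.
Index = |(Z/101Z)^×| / |⟨59⟩| = 100 / 100 = 1.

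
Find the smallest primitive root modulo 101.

2

φ(101) = 101 − 1 = 100 = 2^2 · 5^2.
Test candidates g = 2, 3, … against the prime factors q ∈ {2, 5} of φ(101): g is a generator iff g^(100/q) ≢ 1 for every such q.
g = 2: 2^50 ≡ 100; 2^20 ≡ 95 — none is 1, so 2 is a primitive root.
Hence the least primitive root of 101 is 2.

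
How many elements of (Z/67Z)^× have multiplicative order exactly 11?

10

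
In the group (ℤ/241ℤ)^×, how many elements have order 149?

0

φ(241) = 241 − 1 = 240 = 2^4 · 3 · 5.
Since (Z/241Z)^× is cyclic of order 240, the number of elements of order d is φ(d) when d | 240 and 0 otherwise.
Here 240 is not a multiple of 149, so there are no elements of order 149.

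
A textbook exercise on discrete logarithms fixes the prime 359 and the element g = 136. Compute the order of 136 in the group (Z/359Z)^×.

179

ord(136) | φ(359) = 359 − 1 = 358 = 2 · 179.
Divisors of 358: 1, 2, 179, 358.
Evaluate successive powers at the divisors of 358:
136^1 ≡ 136
136^2 ≡ 187
136^179 ≡ 1
The smallest such exponent is 179, so the order of 136 is 179.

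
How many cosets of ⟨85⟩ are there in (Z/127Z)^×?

1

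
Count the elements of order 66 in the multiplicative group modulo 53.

0

φ(53) = 53 − 1 = 52 = 2^2 · 13.
In a cyclic group of order 52, there are φ(d) elements of order d for each divisor d of 52, and zero for non-divisors.
66 does not divide 52, so no element of (Z/53Z)^× has order 66.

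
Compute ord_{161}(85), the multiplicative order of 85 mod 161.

11

ord(85) | φ(161) = φ(7·23) = (7−1)·(23−1) = 6·22 = 132 = 2^2 · 3 · 11.
Divisors of 132: 1, 2, 3, 4, 6, 11, 12, 22, 33, 44, 66, 132.
Test each divisor d:
85^1 ≡ 85
85^2 ≡ 141
85^3 ≡ 71
85^4 ≡ 78
85^6 ≡ 50
85^11 ≡ 1
So ord_161(85) = 11.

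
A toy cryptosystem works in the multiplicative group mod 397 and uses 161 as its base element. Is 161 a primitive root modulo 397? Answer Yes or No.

Yes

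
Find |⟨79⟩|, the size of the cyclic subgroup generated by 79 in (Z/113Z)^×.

The order of 79 must divide φ(113) = 113 − 1 = 112 = 2^4 · 7.
Divisors of 112: 1, 2, 4, 7, 8, 14, 16, 28, 56, 112.
Check 79^d mod 113 for each divisor in increasing order:
79^1 ≡ 79
79^2 ≡ 26
79^4 ≡ 111
79^7 ≡ 73
79^8 ≡ 4
79^14 ≡ 18
79^16 ≡ 16
79^28 ≡ 98
79^56 ≡ 112
79^112 ≡ 1
So ord_113(79) = 112.

112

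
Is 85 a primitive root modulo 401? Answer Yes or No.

φ(401) = 401 − 1 = 400 = 2^4 · 5^2.
Test 85^(400/q) mod 401 for each prime factor q of 400:
85^200 ≡ 400 (mod 401)  [q = 2: ≢ 1 ✓]
85^80 ≡ 72 (mod 401)  [q = 5: ≢ 1 ✓]
None equal 1, so ord_401(85) = 400: 85 is a primitive root.

Yes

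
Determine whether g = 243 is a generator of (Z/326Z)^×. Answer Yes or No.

φ(326) = φ(2)·φ(163) = 1·162 = 162 = 2 · 3^4.
243 is a primitive root mod 326 iff 243^(φ(326)/q) ≢ 1 for every prime q | φ(326), i.e. q ∈ {2, 3}.
243^81 ≡ 325 (mod 326)  [q = 2: ≢ 1 ✓]
243^54 ≡ 267 (mod 326)  [q = 3: ≢ 1 ✓]
Every test exponent gives a nontrivial residue, hence 243 generates the full group.

Yes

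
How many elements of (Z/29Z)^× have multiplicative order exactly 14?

φ(29) = 29 − 1 = 28 = 2^2 · 7.
In a cyclic group of order 28, there are φ(d) elements of order d for each divisor d of 28, and zero for non-divisors.
14 = 2 · 7 divides 28, and φ(14) = 6.

6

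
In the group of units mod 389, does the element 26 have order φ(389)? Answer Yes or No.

Yes

φ(389) = 389 − 1 = 388 = 2^2 · 97.
Test 26^(388/q) mod 389 for each prime factor q of 388:
26^194 ≡ 388 (mod 389)  [q = 2: ≢ 1 ✓]
26^4 ≡ 290 (mod 389)  [q = 97: ≢ 1 ✓]
Every test exponent gives a nontrivial residue, hence 26 generates the full group.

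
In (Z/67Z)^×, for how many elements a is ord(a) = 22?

10

φ(67) = 67 − 1 = 66 = 2 · 3 · 11.
(Z/67Z)^× is cyclic (|G| = 66); a cyclic group of order m has exactly φ(d) elements of each order d | m, and none otherwise.
22 = 2 · 11 divides 66, and φ(22) = 10.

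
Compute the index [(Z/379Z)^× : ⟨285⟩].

27

ord(285) | φ(379) = 379 − 1 = 378 = 2 · 3^3 · 7.
Divisors of 378: 1, 2, 3, 6, 7, 9, 14, 18, 21, 27, 42, 54, 63, 126, 189, 378.
Check 285^d mod 379 for each divisor in increasing order:
285^1 ≡ 285
285^2 ≡ 119
285^3 ≡ 184
285^6 ≡ 125
285^7 ≡ 378
285^9 ≡ 260
285^14 ≡ 1
So ord_379(285) = 14, hence |⟨285⟩| = 14.
[(Z/379Z)^× : ⟨285⟩] = 378/14 = 27.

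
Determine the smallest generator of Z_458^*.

φ(458) = φ(2)·φ(229) = 1·228 = 228 = 2^2 · 3 · 19.
Test candidates g = 2, 3, … against the prime factors q ∈ {2, 3, 19} of φ(458): g is a generator iff g^(228/q) ≢ 1 for every such q.
g = 2: gcd(2, 458) = 2 > 1, not a unit — skip.
g = 3: 3^114 ≡ 1 — hits 1, so not a primitive root.
g = 4: gcd(4, 458) = 2 > 1, not a unit — skip.
g = 5: 5^114 ≡ 1 — hits 1, so not a primitive root.
g = 6: gcd(6, 458) = 2 > 1, not a unit — skip.
g = 7: 7^114 ≡ 457; 7^76 ≡ 323; 7^12 ≡ 43 — none is 1, so 7 is a primitive root.
Hence the least primitive root of 458 is 7.

7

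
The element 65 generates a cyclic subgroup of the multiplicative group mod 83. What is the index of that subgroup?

2

Since 65 ∈ (Z/83Z)^×, its order divides φ(83) = 83 − 1 = 82 = 2 · 41.
Divisors of 82: 1, 2, 41, 82.
Compute 65^d (mod 83) for the divisors d until we hit 1:
65^1 ≡ 65
65^2 ≡ 75
65^41 ≡ 1
So ord_83(65) = 41, hence |⟨65⟩| = 41.
[(Z/83Z)^× : ⟨65⟩] = 82/41 = 2.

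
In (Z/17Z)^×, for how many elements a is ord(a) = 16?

8

φ(17) = 17 − 1 = 16 = 2^4.
Since (Z/17Z)^× is cyclic of order 16, the number of elements of order d is φ(d) when d | 16 and 0 otherwise.
16 = 2^4 divides 16, and φ(16) = 8.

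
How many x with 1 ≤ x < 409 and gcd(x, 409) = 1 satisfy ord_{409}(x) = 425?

φ(409) = 409 − 1 = 408 = 2^3 · 3 · 17.
In a cyclic group of order 408, there are φ(d) elements of order d for each divisor d of 408, and zero for non-divisors.
425 does not divide 408, so no element of (Z/409Z)^× has order 425.

0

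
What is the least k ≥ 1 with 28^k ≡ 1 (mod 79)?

78

ord(28) | φ(79) = 79 − 1 = 78 = 2 · 3 · 13.
Divisors of 78: 1, 2, 3, 6, 13, 26, 39, 78.
Evaluate successive powers at the divisors of 78:
28^1 ≡ 28
28^2 ≡ 73
28^3 ≡ 69
28^6 ≡ 21
28^13 ≡ 24
28^26 ≡ 23
28^39 ≡ 78
28^78 ≡ 1
The smallest such exponent is 78, so the order of 28 is 78.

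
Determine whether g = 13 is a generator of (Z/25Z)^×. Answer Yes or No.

φ(25) = φ(5^2) = 5·(5−1) = 20 = 2^2 · 5.
13 is a primitive root mod 25 iff 13^(φ(25)/q) ≢ 1 for every prime q | φ(25), i.e. q ∈ {2, 5}.
13^10 ≡ 24 (mod 25)  [q = 2: ≢ 1 ✓]
13^4 ≡ 11 (mod 25)  [q = 5: ≢ 1 ✓]
None equal 1, so ord_25(13) = 20: 13 is a primitive root.

Yes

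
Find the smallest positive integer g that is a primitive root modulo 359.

7

φ(359) = 359 − 1 = 358 = 2 · 179.
Test candidates g = 2, 3, … against the prime factors q ∈ {2, 179} of φ(359): g is a generator iff g^(358/q) ≢ 1 for every such q.
g = 2: 2^179 ≡ 1 — hits 1, so not a primitive root.
g = 3: 3^179 ≡ 1 — hits 1, so not a primitive root.
g = 4: 4^179 ≡ 1 — hits 1, so not a primitive root.
g = 5: 5^179 ≡ 1 — hits 1, so not a primitive root.
g = 6: 6^179 ≡ 1 — hits 1, so not a primitive root.
g = 7: 7^179 ≡ 358; 7^2 ≡ 49 — none is 1, so 7 is a primitive root.
Hence the least primitive root of 359 is 7.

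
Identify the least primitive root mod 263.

5

φ(263) = 263 − 1 = 262 = 2 · 131.
Test candidates g = 2, 3, … against the prime factors q ∈ {2, 131} of φ(263): g is a generator iff g^(262/q) ≢ 1 for every such q.
g = 2: 2^131 ≡ 1 — hits 1, so not a primitive root.
g = 3: 3^131 ≡ 1 — hits 1, so not a primitive root.
g = 4: 4^131 ≡ 1 — hits 1, so not a primitive root.
g = 5: 5^131 ≡ 262; 5^2 ≡ 25 — none is 1, so 5 is a primitive root.
The smallest primitive root modulo 263 is 5.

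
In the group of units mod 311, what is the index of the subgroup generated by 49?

ord(49) | φ(311) = 311 − 1 = 310 = 2 · 5 · 31.
Divisors of 310: 1, 2, 5, 10, 31, 62, 155, 310.
Check 49^d mod 311 for each divisor in increasing order:
49^1 ≡ 49
49^2 ≡ 224
49^5 ≡ 169
49^10 ≡ 260
49^31 ≡ 1
Thus |⟨49⟩| = ord(49) = 31.
Index = |(Z/311Z)^×| / |⟨49⟩| = 310 / 31 = 10.

10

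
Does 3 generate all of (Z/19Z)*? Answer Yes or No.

φ(19) = 19 − 1 = 18 = 2 · 3^2.
It suffices to check that the order of 3 is not a proper divisor of 18: compute 3^(18/q) for q ∈ {2, 3}.
3^9 ≡ 18 (mod 19)  [q = 2: ≢ 1 ✓]
3^6 ≡ 7 (mod 19)  [q = 3: ≢ 1 ✓]
All checks pass, so 3 has order 18 and is a primitive root modulo 19.

Yes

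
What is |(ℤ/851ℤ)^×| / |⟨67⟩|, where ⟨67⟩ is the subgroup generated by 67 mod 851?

4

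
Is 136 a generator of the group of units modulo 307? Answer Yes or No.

φ(307) = 307 − 1 = 306 = 2 · 3^2 · 17.
136 is a primitive root mod 307 iff 136^(φ(307)/q) ≢ 1 for every prime q | φ(307), i.e. q ∈ {2, 3, 17}.
136^153 ≡ 306 (mod 307)  [q = 2: ≢ 1 ✓]
136^102 ≡ 1 (mod 307)  [q = 3: ≡ 1 ✗]
136^18 ≡ 299 (mod 307)  [q = 17: ≢ 1 ✓]
The check at q = 3 fails, so 136 generates a proper subgroup.

No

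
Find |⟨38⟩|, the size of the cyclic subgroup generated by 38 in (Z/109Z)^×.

9

Since 38 ∈ (Z/109Z)^×, its order divides φ(109) = 109 − 1 = 108 = 2^2 · 3^3.
Divisors of 108: 1, 2, 3, 4, 6, 9, 12, 18, 27, 36, 54, 108.
Evaluate successive powers at the divisors of 108:
38^1 ≡ 38
38^2 ≡ 27
38^3 ≡ 45
38^4 ≡ 75
38^6 ≡ 63
38^9 ≡ 1
The smallest such exponent is 9, so the order of 38 is 9.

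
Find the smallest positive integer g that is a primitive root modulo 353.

3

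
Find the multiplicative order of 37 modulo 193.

192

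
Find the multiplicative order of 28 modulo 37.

18

Since 28 ∈ (Z/37Z)^×, its order divides φ(37) = 37 − 1 = 36 = 2^2 · 3^2.
Divisors of 36: 1, 2, 3, 4, 6, 9, 12, 18, 36.
Check 28^d mod 37 for each divisor in increasing order:
28^1 ≡ 28 (mod 37)
28^2 ≡ 7 (mod 37)
28^3 ≡ 11 (mod 37)
28^4 ≡ 12 (mod 37)
28^6 ≡ 10 (mod 37)
28^9 ≡ 36 (mod 37)
28^12 ≡ 26 (mod 37)
28^18 ≡ 1 (mod 37) ✓
Therefore the multiplicative order of 28 modulo 37 is 18.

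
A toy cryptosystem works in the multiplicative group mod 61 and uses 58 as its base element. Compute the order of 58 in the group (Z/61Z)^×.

Since 58 ∈ (Z/61Z)^×, its order divides φ(61) = 61 − 1 = 60 = 2^2 · 3 · 5.
Divisors of 60: 1, 2, 3, 4, 5, 6, 10, 12, 15, 20, 30, 60.
Compute 58^d (mod 61) for the divisors d until we hit 1:
58^1 ≡ 58 (mod 61)
58^2 ≡ 9 (mod 61)
58^3 ≡ 34 (mod 61)
58^4 ≡ 20 (mod 61)
58^5 ≡ 1 (mod 61) ✓
So ord_61(58) = 5.

5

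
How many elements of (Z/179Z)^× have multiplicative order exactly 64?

0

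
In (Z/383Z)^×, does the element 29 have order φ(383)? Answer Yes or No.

φ(383) = 383 − 1 = 382 = 2 · 191.
Test 29^(382/q) mod 383 for each prime factor q of 382:
29^191 ≡ 1 (mod 383)  [q = 2: ≡ 1 ✗]
29^2 ≡ 75 (mod 383)  [q = 191: ≢ 1 ✓]
The check at q = 2 fails, so 29 generates a proper subgroup.

No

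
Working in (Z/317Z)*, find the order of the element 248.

316

Since 248 ∈ (Z/317Z)^×, its order divides φ(317) = 317 − 1 = 316 = 2^2 · 79.
Divisors of 316: 1, 2, 4, 79, 158, 316.
Check 248^d mod 317 for each divisor in increasing order:
248^1 ≡ 248 (mod 317)
248^2 ≡ 6 (mod 317)
248^4 ≡ 36 (mod 317)
248^79 ≡ 114 (mod 317)
248^158 ≡ 316 (mod 317)
248^316 ≡ 1 (mod 317) ✓
So ord_317(248) = 316.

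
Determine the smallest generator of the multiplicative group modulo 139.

2

φ(139) = 139 − 1 = 138 = 2 · 3 · 23.
g is a primitive root iff g^(138/q) ≢ 1 (mod 139) for each prime q ∈ {2, 3, 23}.
g = 2: 2^69 ≡ 138; 2^46 ≡ 96; 2^6 ≡ 64 — none is 1, so 2 is a primitive root.
Hence the least primitive root of 139 is 2.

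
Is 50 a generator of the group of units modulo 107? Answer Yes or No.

φ(107) = 107 − 1 = 106 = 2 · 53.
Test 50^(106/q) mod 107 for each prime factor q of 106:
50^53 ≡ 106 (mod 107)  [q = 2: ≢ 1 ✓]
50^2 ≡ 39 (mod 107)  [q = 53: ≢ 1 ✓]
Every test exponent gives a nontrivial residue, hence 50 generates the full group.

Yes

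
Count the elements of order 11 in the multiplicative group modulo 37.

φ(37) = 37 − 1 = 36 = 2^2 · 3^2.
Since (Z/37Z)^× is cyclic of order 36, the number of elements of order d is φ(d) when d | 36 and 0 otherwise.
Since 11 ∤ 36, the count is 0.

0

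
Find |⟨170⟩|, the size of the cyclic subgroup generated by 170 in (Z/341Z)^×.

10

ord(170) | φ(341) = φ(11·31) = (11−1)·(31−1) = 10·30 = 300 = 2^2 · 3 · 5^2.
Divisors of 300: 1, 2, 3, 4, 5, 6, 10, 12, 15, 20, 25, 30, 50, 60, 75, 100, 150, 300.
Check 170^d mod 341 for each divisor in increasing order:
170^1 ≡ 170
170^2 ≡ 256
170^3 ≡ 213
170^4 ≡ 64
170^5 ≡ 309
170^6 ≡ 16
170^10 ≡ 1
Hence ord(170) = 10.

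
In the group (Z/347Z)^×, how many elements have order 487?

0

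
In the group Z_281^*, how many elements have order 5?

4

φ(281) = 281 − 1 = 280 = 2^3 · 5 · 7.
(Z/281Z)^× is cyclic (|G| = 280); a cyclic group of order m has exactly φ(d) elements of each order d | m, and none otherwise.
5 | 280, and φ(5) = 5 − 1 = 4.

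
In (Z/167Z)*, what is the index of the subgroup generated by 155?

1

The order of 155 must divide φ(167) = 167 − 1 = 166 = 2 · 83.
Divisors of 166: 1, 2, 83, 166.
Check 155^d mod 167 for each divisor in increasing order:
155^1 ≡ 155 (mod 167)
155^2 ≡ 144 (mod 167)
155^83 ≡ 166 (mod 167)
155^166 ≡ 1 (mod 167) ✓
So ord_167(155) = 166, hence |⟨155⟩| = 166.
[(Z/167Z)^× : ⟨155⟩] = 166/166 = 1.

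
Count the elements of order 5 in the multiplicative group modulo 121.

φ(121) = φ(11^2) = 11·(11−1) = 110 = 2 · 5 · 11.
In a cyclic group of order 110, there are φ(d) elements of order d for each divisor d of 110, and zero for non-divisors.
5 | 110, and φ(5) = 5 − 1 = 4.

4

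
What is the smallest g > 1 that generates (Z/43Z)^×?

3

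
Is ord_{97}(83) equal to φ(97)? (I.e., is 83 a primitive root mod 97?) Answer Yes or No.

Yes

φ(97) = 97 − 1 = 96 = 2^5 · 3.
83 is a primitive root mod 97 iff 83^(φ(97)/q) ≢ 1 for every prime q | φ(97), i.e. q ∈ {2, 3}.
83^48 ≡ 96 (mod 97)  [q = 2: ≢ 1 ✓]
83^32 ≡ 61 (mod 97)  [q = 3: ≢ 1 ✓]
All checks pass, so 83 has order 96 and is a primitive root modulo 97.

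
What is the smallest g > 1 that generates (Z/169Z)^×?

φ(169) = φ(13^2) = 13·(13−1) = 156 = 2^2 · 3 · 13.
g is a primitive root iff g^(156/q) ≢ 1 (mod 169) for each prime q ∈ {2, 3, 13}.
g = 2: 2^78 ≡ 168; 2^52 ≡ 146; 2^12 ≡ 40 — none is 1, so 2 is a primitive root.
So 2 is the smallest generator of (Z/169Z)^×.

2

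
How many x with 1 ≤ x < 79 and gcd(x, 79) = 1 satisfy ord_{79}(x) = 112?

0

φ(79) = 79 − 1 = 78 = 2 · 3 · 13.
Since (Z/79Z)^× is cyclic of order 78, the number of elements of order d is φ(d) when d | 78 and 0 otherwise.
Here 78 is not a multiple of 112, so there are no elements of order 112.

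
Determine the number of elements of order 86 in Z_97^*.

φ(97) = 97 − 1 = 96 = 2^5 · 3.
(Z/97Z)^× is cyclic (|G| = 96); a cyclic group of order m has exactly φ(d) elements of each order d | m, and none otherwise.
86 does not divide 96, so no element of (Z/97Z)^× has order 86.

0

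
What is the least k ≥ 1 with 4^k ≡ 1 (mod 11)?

The order of 4 must divide φ(11) = 11 − 1 = 10 = 2 · 5.
Divisors of 10: 1, 2, 5, 10.
Test each divisor d:
4^1 ≡ 4 (mod 11)
4^2 ≡ 5 (mod 11)
4^5 ≡ 1 (mod 11) ✓
Hence ord(4) = 5.

5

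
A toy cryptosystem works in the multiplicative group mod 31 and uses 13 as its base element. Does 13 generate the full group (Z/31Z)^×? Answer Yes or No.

Yes

φ(31) = 31 − 1 = 30 = 2 · 3 · 5.
An element g generates (Z/31Z)^× iff g^(30/q) ≢ 1 (mod 31) for each prime q ∈ {2, 3, 5}.
13^15 ≡ 30 (mod 31)  [q = 2: ≢ 1 ✓]
13^10 ≡ 5 (mod 31)  [q = 3: ≢ 1 ✓]
13^6 ≡ 16 (mod 31)  [q = 5: ≢ 1 ✓]
None equal 1, so ord_31(13) = 30: 13 is a primitive root.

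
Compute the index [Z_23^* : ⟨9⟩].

Since 9 ∈ (Z/23Z)^×, its order divides φ(23) = 23 − 1 = 22 = 2 · 11.
Divisors of 22: 1, 2, 11, 22.
Test each divisor d:
9^1 ≡ 9 (mod 23)
9^2 ≡ 12 (mod 23)
9^11 ≡ 1 (mod 23) ✓
The order of 9 is 11, so the subgroup it generates has 11 elements.
The index is φ(23) / ord(9) = 22 / 11 = 2.

2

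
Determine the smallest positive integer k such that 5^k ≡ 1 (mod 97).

The order of 5 must divide φ(97) = 97 − 1 = 96 = 2^5 · 3.
Divisors of 96: 1, 2, 3, 4, 6, 8, 12, 16, 24, 32, 48, 96.
Compute 5^d (mod 97) for the divisors d until we hit 1:
5^1 ≡ 5 (mod 97)
5^2 ≡ 25 (mod 97)
5^3 ≡ 28 (mod 97)
5^4 ≡ 43 (mod 97)
5^6 ≡ 8 (mod 97)
5^8 ≡ 6 (mod 97)
5^12 ≡ 64 (mod 97)
5^16 ≡ 36 (mod 97)
5^24 ≡ 22 (mod 97)
5^32 ≡ 35 (mod 97)
5^48 ≡ 96 (mod 97)
5^96 ≡ 1 (mod 97) ✓
The smallest such exponent is 96, so the order of 5 is 96.

96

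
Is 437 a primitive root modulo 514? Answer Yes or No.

Yes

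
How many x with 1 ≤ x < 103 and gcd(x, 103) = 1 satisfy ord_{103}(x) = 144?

0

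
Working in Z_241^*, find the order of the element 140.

80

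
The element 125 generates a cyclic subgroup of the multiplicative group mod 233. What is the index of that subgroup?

1

ord(125) | φ(233) = 233 − 1 = 232 = 2^3 · 29.
Divisors of 232: 1, 2, 4, 8, 29, 58, 116, 232.
Test each divisor d:
125^1 ≡ 125 (mod 233)
125^2 ≡ 14 (mod 233)
125^4 ≡ 196 (mod 233)
125^8 ≡ 204 (mod 233)
125^29 ≡ 97 (mod 233)
125^58 ≡ 89 (mod 233)
125^116 ≡ 232 (mod 233)
125^232 ≡ 1 (mod 233) ✓
The order of 125 is 232, so the subgroup it generates has 232 elements.
[(Z/233Z)^× : ⟨125⟩] = 232/232 = 1.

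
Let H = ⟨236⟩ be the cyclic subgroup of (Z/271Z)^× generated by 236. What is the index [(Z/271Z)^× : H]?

3

The order of 236 must divide φ(271) = 271 − 1 = 270 = 2 · 3^3 · 5.
Divisors of 270: 1, 2, 3, 5, 6, 9, 10, 15, 18, 27, 30, 45, 54, 90, 135, 270.
Test each divisor d:
236^1 ≡ 236 (mod 271)
236^2 ≡ 141 (mod 271)
236^3 ≡ 214 (mod 271)
236^5 ≡ 93 (mod 271)
236^6 ≡ 268 (mod 271)
236^9 ≡ 171 (mod 271)
236^10 ≡ 248 (mod 271)
236^15 ≡ 29 (mod 271)
236^18 ≡ 244 (mod 271)
236^27 ≡ 261 (mod 271)
236^30 ≡ 28 (mod 271)
236^45 ≡ 270 (mod 271)
236^54 ≡ 100 (mod 271)
236^90 ≡ 1 (mod 271) ✓
So ord_271(236) = 90, hence |⟨236⟩| = 90.
The index is φ(271) / ord(236) = 270 / 90 = 3.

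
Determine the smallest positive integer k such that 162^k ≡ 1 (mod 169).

156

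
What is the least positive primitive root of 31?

3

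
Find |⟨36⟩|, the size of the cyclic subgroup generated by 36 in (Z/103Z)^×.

51

Since 36 ∈ (Z/103Z)^×, its order divides φ(103) = 103 − 1 = 102 = 2 · 3 · 17.
Divisors of 102: 1, 2, 3, 6, 17, 34, 51, 102.
Test each divisor d:
36^1 ≡ 36 (mod 103)
36^2 ≡ 60 (mod 103)
36^3 ≡ 100 (mod 103)
36^6 ≡ 9 (mod 103)
36^17 ≡ 46 (mod 103)
36^34 ≡ 56 (mod 103)
36^51 ≡ 1 (mod 103) ✓
Hence ord(36) = 51.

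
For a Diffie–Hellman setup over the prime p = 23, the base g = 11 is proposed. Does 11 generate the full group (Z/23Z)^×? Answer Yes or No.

Yes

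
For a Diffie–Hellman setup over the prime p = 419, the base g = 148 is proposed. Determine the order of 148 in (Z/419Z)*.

ord(148) | φ(419) = 419 − 1 = 418 = 2 · 11 · 19.
Divisors of 418: 1, 2, 11, 19, 22, 38, 209, 418.
Evaluate successive powers at the divisors of 418:
148^1 ≡ 148 (mod 419)
148^2 ≡ 116 (mod 419)
148^11 ≡ 215 (mod 419)
148^19 ≡ 102 (mod 419)
148^22 ≡ 135 (mod 419)
148^38 ≡ 348 (mod 419)
148^209 ≡ 1 (mod 419) ✓
Hence ord(148) = 209.

209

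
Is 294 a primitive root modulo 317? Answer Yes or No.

φ(317) = 317 − 1 = 316 = 2^2 · 79.
Test 294^(316/q) mod 317 for each prime factor q of 316:
294^158 ≡ 1 (mod 317)  [q = 2: ≡ 1 ✗]
294^4 ≡ 247 (mod 317)  [q = 79: ≢ 1 ✓]
The check at q = 2 fails, so 294 generates a proper subgroup.

No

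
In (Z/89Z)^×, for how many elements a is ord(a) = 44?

20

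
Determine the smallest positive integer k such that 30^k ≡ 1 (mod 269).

Since 30 ∈ (Z/269Z)^×, its order divides φ(269) = 269 − 1 = 268 = 2^2 · 67.
Divisors of 268: 1, 2, 4, 67, 134, 268.
Evaluate successive powers at the divisors of 268:
30^1 ≡ 30 (mod 269)
30^2 ≡ 93 (mod 269)
30^4 ≡ 41 (mod 269)
30^67 ≡ 268 (mod 269)
30^134 ≡ 1 (mod 269) ✓
So ord_269(30) = 134.

134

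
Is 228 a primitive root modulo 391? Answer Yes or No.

No

391 = 17 · 23 is a product of two distinct odd primes, so (Z/391Z)^× ≅ (Z/17Z)^× × (Z/23Z)^× is not cyclic.
No primitive root modulo 391 exists; in particular 228 is not one.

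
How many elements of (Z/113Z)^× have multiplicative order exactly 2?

1

φ(113) = 113 − 1 = 112 = 2^4 · 7.
Since (Z/113Z)^× is cyclic of order 112, the number of elements of order d is φ(d) when d | 112 and 0 otherwise.
2 | 112, and φ(2) = 2 − 1 = 1.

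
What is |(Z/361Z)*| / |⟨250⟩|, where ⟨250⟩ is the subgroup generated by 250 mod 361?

By Lagrange's theorem, ord_361(250) divides φ(361) = φ(19^2) = 19·(19−1) = 342 = 2 · 3^2 · 19.
Divisors of 342: 1, 2, 3, 6, 9, 18, 19, 38, 57, 114, 171, 342.
Evaluate successive powers at the divisors of 342:
250^1 ≡ 250 (mod 361)
250^2 ≡ 47 (mod 361)
250^3 ≡ 198 (mod 361)
250^6 ≡ 216 (mod 361)
250^9 ≡ 170 (mod 361)
250^18 ≡ 20 (mod 361)
250^19 ≡ 307 (mod 361)
250^38 ≡ 28 (mod 361)
250^57 ≡ 293 (mod 361)
250^114 ≡ 292 (mod 361)
250^171 ≡ 360 (mod 361)
250^342 ≡ 1 (mod 361) ✓
Thus |⟨250⟩| = ord(250) = 342.
The index is φ(361) / ord(250) = 342 / 342 = 1.

1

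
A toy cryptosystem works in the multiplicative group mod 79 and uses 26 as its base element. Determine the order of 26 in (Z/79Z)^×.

39

By Lagrange's theorem, ord_79(26) divides φ(79) = 79 − 1 = 78 = 2 · 3 · 13.
Divisors of 78: 1, 2, 3, 6, 13, 26, 39, 78.
Compute 26^d (mod 79) for the divisors d until we hit 1:
26^1 ≡ 26
26^2 ≡ 44
26^3 ≡ 38
26^6 ≡ 22
26^13 ≡ 23
26^26 ≡ 55
26^39 ≡ 1
The smallest such exponent is 39, so the order of 26 is 39.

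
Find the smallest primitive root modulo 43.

3

φ(43) = 43 − 1 = 42 = 2 · 3 · 7.
g is a primitive root iff g^(42/q) ≢ 1 (mod 43) for each prime q ∈ {2, 3, 7}.
g = 2: 2^21 ≡ 42; 2^14 ≡ 1 — hits 1, so not a primitive root.
g = 3: 3^21 ≡ 42; 3^14 ≡ 36; 3^6 ≡ 41 — none is 1, so 3 is a primitive root.
The smallest primitive root modulo 43 is 3.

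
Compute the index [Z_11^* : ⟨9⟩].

2

The order of 9 must divide φ(11) = 11 − 1 = 10 = 2 · 5.
Divisors of 10: 1, 2, 5, 10.
Test each divisor d:
9^1 ≡ 9 (mod 11)
9^2 ≡ 4 (mod 11)
9^5 ≡ 1 (mod 11) ✓
So ord_11(9) = 5, hence |⟨9⟩| = 5.
The index is φ(11) / ord(9) = 10 / 5 = 2.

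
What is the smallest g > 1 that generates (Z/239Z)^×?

φ(239) = 239 − 1 = 238 = 2 · 7 · 17.
Test candidates g = 2, 3, … against the prime factors q ∈ {2, 7, 17} of φ(239): g is a generator iff g^(238/q) ≢ 1 for every such q.
g = 2: 2^119 ≡ 1 — hits 1, so not a primitive root.
g = 3: 3^119 ≡ 1 — hits 1, so not a primitive root.
g = 4: 4^119 ≡ 1 — hits 1, so not a primitive root.
g = 5: 5^119 ≡ 1 — hits 1, so not a primitive root.
g = 6: 6^119 ≡ 1 — hits 1, so not a primitive root.
g = 7: 7^119 ≡ 238; 7^34 ≡ 24; 7^14 ≡ 211 — none is 1, so 7 is a primitive root.
So 7 is the smallest generator of (Z/239Z)^×.

7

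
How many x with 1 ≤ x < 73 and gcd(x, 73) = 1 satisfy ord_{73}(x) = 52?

0

φ(73) = 73 − 1 = 72 = 2^3 · 3^2.
(Z/73Z)^× is cyclic (|G| = 72); a cyclic group of order m has exactly φ(d) elements of each order d | m, and none otherwise.
52 does not divide 72, so no element of (Z/73Z)^× has order 52.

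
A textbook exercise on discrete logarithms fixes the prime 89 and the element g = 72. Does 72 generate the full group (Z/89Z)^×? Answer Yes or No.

No

φ(89) = 89 − 1 = 88 = 2^3 · 11.
Test 72^(88/q) mod 89 for each prime factor q of 88:
72^44 ≡ 1 (mod 89)  [q = 2: ≡ 1 ✗]
72^8 ≡ 8 (mod 89)  [q = 11: ≢ 1 ✓]
The check at q = 2 fails, so 72 generates a proper subgroup.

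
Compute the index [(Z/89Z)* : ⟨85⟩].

4

ord(85) | φ(89) = 89 − 1 = 88 = 2^3 · 11.
Divisors of 88: 1, 2, 4, 8, 11, 22, 44, 88.
Compute 85^d (mod 89) for the divisors d until we hit 1:
85^1 ≡ 85 (mod 89)
85^2 ≡ 16 (mod 89)
85^4 ≡ 78 (mod 89)
85^8 ≡ 32 (mod 89)
85^11 ≡ 88 (mod 89)
85^22 ≡ 1 (mod 89) ✓
The order of 85 is 22, so the subgroup it generates has 22 elements.
[(Z/89Z)^× : ⟨85⟩] = 88/22 = 4.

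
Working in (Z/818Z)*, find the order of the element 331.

Since 331 ∈ (Z/818Z)^×, its order divides φ(818) = φ(2)·φ(409) = 1·408 = 408 = 2^3 · 3 · 17.
Divisors of 408: 1, 2, 3, 4, 6, 8, 12, 17, 24, 34, 51, 68, 102, 136, 204, 408.
Check 331^d mod 818 for each divisor in increasing order:
331^1 ≡ 331 (mod 818)
331^2 ≡ 767 (mod 818)
331^3 ≡ 297 (mod 818)
331^4 ≡ 147 (mod 818)
331^6 ≡ 683 (mod 818)
331^8 ≡ 341 (mod 818)
331^12 ≡ 229 (mod 818)
331^17 ≡ 475 (mod 818)
331^24 ≡ 89 (mod 818)
331^34 ≡ 675 (mod 818)
331^51 ≡ 787 (mod 818)
331^68 ≡ 817 (mod 818)
331^102 ≡ 143 (mod 818)
331^136 ≡ 1 (mod 818) ✓
Hence ord(331) = 136.

136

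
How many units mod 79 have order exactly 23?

0

φ(79) = 79 − 1 = 78 = 2 · 3 · 13.
Since (Z/79Z)^× is cyclic of order 78, the number of elements of order d is φ(d) when d | 78 and 0 otherwise.
23 does not divide 78, so no element of (Z/79Z)^× has order 23.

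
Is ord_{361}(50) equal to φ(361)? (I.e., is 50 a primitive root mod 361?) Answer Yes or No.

No

φ(361) = φ(19^2) = 19·(19−1) = 342 = 2 · 3^2 · 19.
Test 50^(342/q) mod 361 for each prime factor q of 342:
50^171 ≡ 360 (mod 361)  [q = 2: ≢ 1 ✓]
50^114 ≡ 1 (mod 361)  [q = 3: ≡ 1 ✗]
50^18 ≡ 153 (mod 361)  [q = 19: ≢ 1 ✓]
The check at q = 3 fails, so 50 generates a proper subgroup.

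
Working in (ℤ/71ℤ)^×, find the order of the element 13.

70

The order of 13 must divide φ(71) = 71 − 1 = 70 = 2 · 5 · 7.
Divisors of 70: 1, 2, 5, 7, 10, 14, 35, 70.
Evaluate successive powers at the divisors of 70:
13^1 ≡ 13 (mod 71)
13^2 ≡ 27 (mod 71)
13^5 ≡ 34 (mod 71)
13^7 ≡ 66 (mod 71)
13^10 ≡ 20 (mod 71)
13^14 ≡ 25 (mod 71)
13^35 ≡ 70 (mod 71)
13^70 ≡ 1 (mod 71) ✓
Therefore the multiplicative order of 13 modulo 71 is 70.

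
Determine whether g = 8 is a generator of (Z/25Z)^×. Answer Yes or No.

φ(25) = φ(5^2) = 5·(5−1) = 20 = 2^2 · 5.
Test 8^(20/q) mod 25 for each prime factor q of 20:
8^10 ≡ 24 (mod 25)  [q = 2: ≢ 1 ✓]
8^4 ≡ 21 (mod 25)  [q = 5: ≢ 1 ✓]
Every test exponent gives a nontrivial residue, hence 8 generates the full group.

Yes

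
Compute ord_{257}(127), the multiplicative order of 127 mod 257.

The order of 127 must divide φ(257) = 257 − 1 = 256 = 2^8.
Divisors of 256: 1, 2, 4, 8, 16, 32, 64, 128, 256.
Evaluate successive powers at the divisors of 256:
127^1 ≡ 127 (mod 257)
127^2 ≡ 195 (mod 257)
127^4 ≡ 246 (mod 257)
127^8 ≡ 121 (mod 257)
127^16 ≡ 249 (mod 257)
127^32 ≡ 64 (mod 257)
127^64 ≡ 241 (mod 257)
127^128 ≡ 256 (mod 257)
127^256 ≡ 1 (mod 257) ✓
The smallest such exponent is 256, so the order of 127 is 256.

256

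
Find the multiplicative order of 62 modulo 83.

82

The order of 62 must divide φ(83) = 83 − 1 = 82 = 2 · 41.
Divisors of 82: 1, 2, 41, 82.
Check 62^d mod 83 for each divisor in increasing order:
62^1 ≡ 62 (mod 83)
62^2 ≡ 26 (mod 83)
62^41 ≡ 82 (mod 83)
62^82 ≡ 1 (mod 83) ✓
So ord_83(62) = 82.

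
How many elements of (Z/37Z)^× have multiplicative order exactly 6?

φ(37) = 37 − 1 = 36 = 2^2 · 3^2.
Since (Z/37Z)^× is cyclic of order 36, the number of elements of order d is φ(d) when d | 36 and 0 otherwise.
6 = 2 · 3 divides 36, and φ(6) = 2.

2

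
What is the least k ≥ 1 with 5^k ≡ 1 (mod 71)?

By Lagrange's theorem, ord_71(5) divides φ(71) = 71 − 1 = 70 = 2 · 5 · 7.
Divisors of 70: 1, 2, 5, 7, 10, 14, 35, 70.
Compute 5^d (mod 71) for the divisors d until we hit 1:
5^1 ≡ 5 (mod 71)
5^2 ≡ 25 (mod 71)
5^5 ≡ 1 (mod 71) ✓
Therefore the multiplicative order of 5 modulo 71 is 5.

5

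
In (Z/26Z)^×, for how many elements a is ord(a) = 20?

φ(26) = φ(2)·φ(13) = 1·12 = 12 = 2^2 · 3.
In a cyclic group of order 12, there are φ(d) elements of order d for each divisor d of 12, and zero for non-divisors.
20 does not divide 12, so no element of (Z/26Z)^× has order 20.

0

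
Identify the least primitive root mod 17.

3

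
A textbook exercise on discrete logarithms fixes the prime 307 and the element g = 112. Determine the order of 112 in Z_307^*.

The order of 112 must divide φ(307) = 307 − 1 = 306 = 2 · 3^2 · 17.
Divisors of 306: 1, 2, 3, 6, 9, 17, 18, 34, 51, 102, 153, 306.
Evaluate successive powers at the divisors of 306:
112^1 ≡ 112 (mod 307)
112^2 ≡ 264 (mod 307)
112^3 ≡ 96 (mod 307)
112^6 ≡ 6 (mod 307)
112^9 ≡ 269 (mod 307)
112^17 ≡ 287 (mod 307)
112^18 ≡ 216 (mod 307)
112^34 ≡ 93 (mod 307)
112^51 ≡ 289 (mod 307)
112^102 ≡ 17 (mod 307)
112^153 ≡ 1 (mod 307) ✓
So ord_307(112) = 153.

153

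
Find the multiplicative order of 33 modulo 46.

Since 33 ∈ (Z/46Z)^×, its order divides φ(46) = φ(2)·φ(23) = 1·22 = 22 = 2 · 11.
Divisors of 22: 1, 2, 11, 22.
Test each divisor d:
33^1 ≡ 33 (mod 46)
33^2 ≡ 31 (mod 46)
33^11 ≡ 45 (mod 46)
33^22 ≡ 1 (mod 46) ✓
Therefore the multiplicative order of 33 modulo 46 is 22.

22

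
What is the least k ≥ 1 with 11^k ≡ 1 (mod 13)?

Since 11 ∈ (Z/13Z)^×, its order divides φ(13) = 13 − 1 = 12 = 2^2 · 3.
Divisors of 12: 1, 2, 3, 4, 6, 12.
Test each divisor d:
11^1 ≡ 11
11^2 ≡ 4
11^3 ≡ 5
11^4 ≡ 3
11^6 ≡ 12
11^12 ≡ 1
Therefore the multiplicative order of 11 modulo 13 is 12.

12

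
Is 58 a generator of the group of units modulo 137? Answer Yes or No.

φ(137) = 137 − 1 = 136 = 2^3 · 17.
It suffices to check that the order of 58 is not a proper divisor of 136: compute 58^(136/q) for q ∈ {2, 17}.
58^68 ≡ 136 (mod 137)  [q = 2: ≢ 1 ✓]
58^8 ≡ 73 (mod 137)  [q = 17: ≢ 1 ✓]
None equal 1, so ord_137(58) = 136: 58 is a primitive root.

Yes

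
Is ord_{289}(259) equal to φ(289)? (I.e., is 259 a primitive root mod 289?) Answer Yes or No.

φ(289) = φ(17^2) = 17·(17−1) = 272 = 2^4 · 17.
It suffices to check that the order of 259 is not a proper divisor of 272: compute 259^(272/q) for q ∈ {2, 17}.
259^136 ≡ 1 (mod 289)  [q = 2: ≡ 1 ✗]
259^16 ≡ 18 (mod 289)  [q = 17: ≢ 1 ✓]
The check at q = 2 fails, so 259 generates a proper subgroup.

No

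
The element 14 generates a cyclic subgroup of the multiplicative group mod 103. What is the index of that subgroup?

Since 14 ∈ (Z/103Z)^×, its order divides φ(103) = 103 − 1 = 102 = 2 · 3 · 17.
Divisors of 102: 1, 2, 3, 6, 17, 34, 51, 102.
Test each divisor d:
14^1 ≡ 14
14^2 ≡ 93
14^3 ≡ 66
14^6 ≡ 30
14^17 ≡ 1
So ord_103(14) = 17, hence |⟨14⟩| = 17.
Index = |(Z/103Z)^×| / |⟨14⟩| = 102 / 17 = 6.

6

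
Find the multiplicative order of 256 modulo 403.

15

Since 256 ∈ (Z/403Z)^×, its order divides φ(403) = φ(13·31) = (13−1)·(31−1) = 12·30 = 360 = 2^3 · 3^2 · 5.
Divisors of 360: 1, 2, 3, 4, 5, 6, 8, 9, 10, 12, 15, 18, 20, 24, 30, 36, 40, 45, 60, 72, 90, 120, 180, 360.
Compute 256^d (mod 403) for the divisors d until we hit 1:
256^1 ≡ 256 (mod 403)
256^2 ≡ 250 (mod 403)
256^3 ≡ 326 (mod 403)
256^4 ≡ 35 (mod 403)
256^5 ≡ 94 (mod 403)
256^6 ≡ 287 (mod 403)
256^8 ≡ 16 (mod 403)
256^9 ≡ 66 (mod 403)
256^10 ≡ 373 (mod 403)
256^12 ≡ 157 (mod 403)
256^15 ≡ 1 (mod 403) ✓
The smallest such exponent is 15, so the order of 256 is 15.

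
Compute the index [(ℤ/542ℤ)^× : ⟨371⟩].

54

The order of 371 must divide φ(542) = φ(2)·φ(271) = 1·270 = 270 = 2 · 3^3 · 5.
Divisors of 270: 1, 2, 3, 5, 6, 9, 10, 15, 18, 27, 30, 45, 54, 90, 135, 270.
Test each divisor d:
371^1 ≡ 371 (mod 542)
371^2 ≡ 515 (mod 542)
371^3 ≡ 281 (mod 542)
371^5 ≡ 1 (mod 542) ✓
So ord_542(371) = 5, hence |⟨371⟩| = 5.
[(Z/542Z)^× : ⟨371⟩] = 270/5 = 54.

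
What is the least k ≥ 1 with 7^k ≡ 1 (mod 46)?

The order of 7 must divide φ(46) = φ(2)·φ(23) = 1·22 = 22 = 2 · 11.
Divisors of 22: 1, 2, 11, 22.
Check 7^d mod 46 for each divisor in increasing order:
7^1 ≡ 7 (mod 46)
7^2 ≡ 3 (mod 46)
7^11 ≡ 45 (mod 46)
7^22 ≡ 1 (mod 46) ✓
So ord_46(7) = 22.

22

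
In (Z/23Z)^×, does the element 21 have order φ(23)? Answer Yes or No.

φ(23) = 23 − 1 = 22 = 2 · 11.
It suffices to check that the order of 21 is not a proper divisor of 22: compute 21^(22/q) for q ∈ {2, 11}.
21^11 ≡ 22 (mod 23)  [q = 2: ≢ 1 ✓]
21^2 ≡ 4 (mod 23)  [q = 11: ≢ 1 ✓]
None equal 1, so ord_23(21) = 22: 21 is a primitive root.

Yes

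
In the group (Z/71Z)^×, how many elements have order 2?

1

φ(71) = 71 − 1 = 70 = 2 · 5 · 7.
Since (Z/71Z)^× is cyclic of order 70, the number of elements of order d is φ(d) when d | 70 and 0 otherwise.
2 | 70, and φ(2) = 2 − 1 = 1.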